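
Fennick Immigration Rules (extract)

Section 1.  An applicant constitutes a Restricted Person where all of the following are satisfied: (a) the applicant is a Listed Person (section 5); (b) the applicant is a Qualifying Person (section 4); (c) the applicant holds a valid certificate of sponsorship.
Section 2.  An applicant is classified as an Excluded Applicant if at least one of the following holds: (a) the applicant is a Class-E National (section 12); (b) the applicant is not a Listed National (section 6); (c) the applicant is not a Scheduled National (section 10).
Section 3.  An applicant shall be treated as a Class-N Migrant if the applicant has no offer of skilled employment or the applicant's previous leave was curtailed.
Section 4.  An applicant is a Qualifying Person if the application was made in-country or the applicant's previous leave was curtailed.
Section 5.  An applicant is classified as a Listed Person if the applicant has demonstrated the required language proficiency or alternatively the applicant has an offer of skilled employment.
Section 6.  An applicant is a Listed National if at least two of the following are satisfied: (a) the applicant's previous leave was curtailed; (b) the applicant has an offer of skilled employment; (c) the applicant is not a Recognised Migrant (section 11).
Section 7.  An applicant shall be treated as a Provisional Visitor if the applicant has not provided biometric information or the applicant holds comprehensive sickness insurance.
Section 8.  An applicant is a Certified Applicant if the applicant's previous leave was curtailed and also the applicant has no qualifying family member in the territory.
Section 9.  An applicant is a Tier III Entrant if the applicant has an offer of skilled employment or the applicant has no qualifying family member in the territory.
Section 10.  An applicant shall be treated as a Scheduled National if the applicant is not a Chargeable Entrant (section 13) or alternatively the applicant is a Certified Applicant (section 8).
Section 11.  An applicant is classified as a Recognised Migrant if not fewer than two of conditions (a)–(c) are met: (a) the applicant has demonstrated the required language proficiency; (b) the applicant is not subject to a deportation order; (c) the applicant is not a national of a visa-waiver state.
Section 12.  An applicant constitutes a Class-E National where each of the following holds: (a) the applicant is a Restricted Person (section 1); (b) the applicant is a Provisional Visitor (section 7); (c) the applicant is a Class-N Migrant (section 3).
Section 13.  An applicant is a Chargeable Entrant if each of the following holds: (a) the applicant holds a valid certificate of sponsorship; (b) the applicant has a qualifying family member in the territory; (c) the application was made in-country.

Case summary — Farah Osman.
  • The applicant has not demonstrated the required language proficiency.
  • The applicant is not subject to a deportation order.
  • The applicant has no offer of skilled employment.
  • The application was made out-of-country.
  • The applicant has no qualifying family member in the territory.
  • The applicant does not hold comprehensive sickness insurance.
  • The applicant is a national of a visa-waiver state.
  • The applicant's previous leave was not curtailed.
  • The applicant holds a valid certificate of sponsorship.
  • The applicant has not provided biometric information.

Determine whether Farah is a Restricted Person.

section 5 — Listed Person: [the applicant has demonstrated the required language proficiency? no] OR [the applicant has an offer of skilled employment? no] → not satisfied.
section 4 — Qualifying Person: [the application was made in-country? no] OR [the applicant's previous leave was curtailed? no] → not satisfied.
section 1 — Restricted Person: [Listed Person (section 5)? no] AND [Qualifying Person (section 4)? no] AND [the applicant holds a valid certificate of sponsorship? yes] → not satisfied.

No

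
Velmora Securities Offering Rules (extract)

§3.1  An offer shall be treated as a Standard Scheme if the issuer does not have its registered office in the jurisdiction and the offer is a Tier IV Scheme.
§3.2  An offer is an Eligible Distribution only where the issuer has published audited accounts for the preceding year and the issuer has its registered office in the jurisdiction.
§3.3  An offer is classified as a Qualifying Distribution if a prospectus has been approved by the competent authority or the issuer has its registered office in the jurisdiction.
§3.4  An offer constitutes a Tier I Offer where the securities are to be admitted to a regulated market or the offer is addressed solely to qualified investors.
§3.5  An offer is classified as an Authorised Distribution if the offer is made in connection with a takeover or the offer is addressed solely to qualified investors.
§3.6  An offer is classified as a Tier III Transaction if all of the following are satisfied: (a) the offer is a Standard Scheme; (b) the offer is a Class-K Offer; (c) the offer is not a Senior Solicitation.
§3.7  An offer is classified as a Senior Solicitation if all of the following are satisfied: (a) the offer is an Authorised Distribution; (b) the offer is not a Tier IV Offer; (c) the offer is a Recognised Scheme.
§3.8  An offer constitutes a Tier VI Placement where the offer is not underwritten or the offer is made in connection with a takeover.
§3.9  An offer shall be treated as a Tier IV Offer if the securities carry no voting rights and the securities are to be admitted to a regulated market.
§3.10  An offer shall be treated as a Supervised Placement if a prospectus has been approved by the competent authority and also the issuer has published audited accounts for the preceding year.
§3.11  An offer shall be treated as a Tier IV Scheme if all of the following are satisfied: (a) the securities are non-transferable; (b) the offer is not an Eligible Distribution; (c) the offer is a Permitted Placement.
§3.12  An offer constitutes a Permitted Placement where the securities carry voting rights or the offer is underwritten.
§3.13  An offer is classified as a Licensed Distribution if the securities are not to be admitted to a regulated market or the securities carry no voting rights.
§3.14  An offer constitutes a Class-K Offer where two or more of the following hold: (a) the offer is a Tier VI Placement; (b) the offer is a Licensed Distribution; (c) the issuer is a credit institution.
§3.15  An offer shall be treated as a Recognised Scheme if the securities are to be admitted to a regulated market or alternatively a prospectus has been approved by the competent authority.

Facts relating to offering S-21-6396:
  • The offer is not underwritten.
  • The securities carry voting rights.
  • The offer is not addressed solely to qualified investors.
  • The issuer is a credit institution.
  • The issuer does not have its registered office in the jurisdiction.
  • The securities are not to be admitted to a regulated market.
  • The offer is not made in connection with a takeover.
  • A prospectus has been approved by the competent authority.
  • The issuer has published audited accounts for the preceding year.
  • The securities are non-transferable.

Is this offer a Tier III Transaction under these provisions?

Under §3.2: the issuer has published audited accounts for the preceding year? yes; and the issuer has its registered office in the jurisdiction? no. So the offer is not an Eligible Distribution.
Under §3.12: the securities carry voting rights? yes; or the offer is underwritten? no. So the offer is a Permitted Placement.
Under §3.11: the securities are non-transferable? yes; and not an Eligible Distribution (§3.2)? yes; and Permitted Placement (§3.12)? yes. So the offer is a Tier IV Scheme.
Under §3.1: the issuer does not have its registered office in the jurisdiction? yes; and Tier IV Scheme (§3.11)? yes. So the offer is a Standard Scheme.
Under §3.8: the offer is not underwritten? yes; or the offer is made in connection with a takeover? no. So the offer is a Tier VI Placement.
Under §3.13: the securities are not to be admitted to a regulated market? yes; or the securities carry no voting rights? no. So the offer is a Licensed Distribution.
Under §3.14: Tier VI Placement (§3.8)? yes; Licensed Distribution (§3.13)? yes; the issuer is a credit institution? yes — 3 of 3 hold (need ≥2) → satisfied.
Under §3.5: the offer is made in connection with a takeover? no; or the offer is addressed solely to qualified investors? no. So the offer is not an Authorised Distribution.
Under §3.9: the securities carry no voting rights? no; and the securities are to be admitted to a regulated market? no. So the offer is not a Tier IV Offer.
Under §3.15: the securities are to be admitted to a regulated market? no; or a prospectus has been approved by the competent authority? yes. So the offer is a Recognised Scheme.
Under §3.7: Authorised Distribution (§3.5)? no; and not a Tier IV Offer (§3.9)? yes; and Recognised Scheme (§3.15)? yes. So the offer is not a Senior Solicitation.
Under §3.6: Standard Scheme (§3.1)? yes; and Class-K Offer (§3.14)? yes; and not a Senior Solicitation (§3.7)? yes. So the offer is a Tier III Transaction.

Yes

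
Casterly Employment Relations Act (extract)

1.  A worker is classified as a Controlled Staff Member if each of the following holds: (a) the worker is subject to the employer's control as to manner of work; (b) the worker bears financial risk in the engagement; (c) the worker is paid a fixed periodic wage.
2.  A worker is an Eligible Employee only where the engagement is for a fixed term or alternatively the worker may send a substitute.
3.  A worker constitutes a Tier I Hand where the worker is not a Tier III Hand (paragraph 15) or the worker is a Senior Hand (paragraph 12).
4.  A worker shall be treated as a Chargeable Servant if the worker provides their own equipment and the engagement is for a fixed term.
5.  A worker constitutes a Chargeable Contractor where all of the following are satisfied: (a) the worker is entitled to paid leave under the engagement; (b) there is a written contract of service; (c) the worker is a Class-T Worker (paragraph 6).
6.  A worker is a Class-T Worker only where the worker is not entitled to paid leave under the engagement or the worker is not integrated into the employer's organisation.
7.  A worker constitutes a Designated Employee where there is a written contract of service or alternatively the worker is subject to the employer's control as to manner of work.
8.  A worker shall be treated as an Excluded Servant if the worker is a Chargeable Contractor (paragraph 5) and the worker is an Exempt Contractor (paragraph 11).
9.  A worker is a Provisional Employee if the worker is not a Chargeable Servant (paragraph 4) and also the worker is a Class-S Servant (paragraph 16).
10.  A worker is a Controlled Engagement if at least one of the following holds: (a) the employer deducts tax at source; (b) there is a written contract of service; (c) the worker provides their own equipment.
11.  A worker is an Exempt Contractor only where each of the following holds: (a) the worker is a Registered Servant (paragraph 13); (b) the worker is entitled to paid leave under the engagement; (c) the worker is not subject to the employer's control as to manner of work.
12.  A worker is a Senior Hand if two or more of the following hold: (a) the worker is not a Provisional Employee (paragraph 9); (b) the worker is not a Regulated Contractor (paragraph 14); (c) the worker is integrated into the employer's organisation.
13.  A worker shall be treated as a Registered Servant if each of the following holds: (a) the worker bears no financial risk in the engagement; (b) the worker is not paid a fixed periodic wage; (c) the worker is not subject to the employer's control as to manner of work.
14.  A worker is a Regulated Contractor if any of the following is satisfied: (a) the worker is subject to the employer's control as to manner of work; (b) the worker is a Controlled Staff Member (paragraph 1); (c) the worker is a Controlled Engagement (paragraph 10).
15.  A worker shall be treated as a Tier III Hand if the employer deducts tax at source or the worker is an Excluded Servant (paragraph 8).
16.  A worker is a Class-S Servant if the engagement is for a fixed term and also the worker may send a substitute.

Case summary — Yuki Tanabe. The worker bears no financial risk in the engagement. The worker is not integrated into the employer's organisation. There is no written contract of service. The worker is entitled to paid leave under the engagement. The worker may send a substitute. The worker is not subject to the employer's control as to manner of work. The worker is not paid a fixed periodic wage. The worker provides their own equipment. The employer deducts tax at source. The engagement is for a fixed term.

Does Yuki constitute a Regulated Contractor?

Yes

Under paragraph 1: the worker is subject to the employer's control as to manner of work? no; and the worker bears financial risk in the engagement? no; and the worker is paid a fixed periodic wage? no. So the worker is not a Controlled Staff Member.
Under paragraph 10: the employer deducts tax at source? yes; or there is a written contract of service? no; or the worker provides their own equipment? yes. So the worker is a Controlled Engagement.
Under paragraph 14: the worker is subject to the employer's control as to manner of work? no; or Controlled Staff Member (paragraph 1)? no; or Controlled Engagement (paragraph 10)? yes. So the worker is a Regulated Contractor.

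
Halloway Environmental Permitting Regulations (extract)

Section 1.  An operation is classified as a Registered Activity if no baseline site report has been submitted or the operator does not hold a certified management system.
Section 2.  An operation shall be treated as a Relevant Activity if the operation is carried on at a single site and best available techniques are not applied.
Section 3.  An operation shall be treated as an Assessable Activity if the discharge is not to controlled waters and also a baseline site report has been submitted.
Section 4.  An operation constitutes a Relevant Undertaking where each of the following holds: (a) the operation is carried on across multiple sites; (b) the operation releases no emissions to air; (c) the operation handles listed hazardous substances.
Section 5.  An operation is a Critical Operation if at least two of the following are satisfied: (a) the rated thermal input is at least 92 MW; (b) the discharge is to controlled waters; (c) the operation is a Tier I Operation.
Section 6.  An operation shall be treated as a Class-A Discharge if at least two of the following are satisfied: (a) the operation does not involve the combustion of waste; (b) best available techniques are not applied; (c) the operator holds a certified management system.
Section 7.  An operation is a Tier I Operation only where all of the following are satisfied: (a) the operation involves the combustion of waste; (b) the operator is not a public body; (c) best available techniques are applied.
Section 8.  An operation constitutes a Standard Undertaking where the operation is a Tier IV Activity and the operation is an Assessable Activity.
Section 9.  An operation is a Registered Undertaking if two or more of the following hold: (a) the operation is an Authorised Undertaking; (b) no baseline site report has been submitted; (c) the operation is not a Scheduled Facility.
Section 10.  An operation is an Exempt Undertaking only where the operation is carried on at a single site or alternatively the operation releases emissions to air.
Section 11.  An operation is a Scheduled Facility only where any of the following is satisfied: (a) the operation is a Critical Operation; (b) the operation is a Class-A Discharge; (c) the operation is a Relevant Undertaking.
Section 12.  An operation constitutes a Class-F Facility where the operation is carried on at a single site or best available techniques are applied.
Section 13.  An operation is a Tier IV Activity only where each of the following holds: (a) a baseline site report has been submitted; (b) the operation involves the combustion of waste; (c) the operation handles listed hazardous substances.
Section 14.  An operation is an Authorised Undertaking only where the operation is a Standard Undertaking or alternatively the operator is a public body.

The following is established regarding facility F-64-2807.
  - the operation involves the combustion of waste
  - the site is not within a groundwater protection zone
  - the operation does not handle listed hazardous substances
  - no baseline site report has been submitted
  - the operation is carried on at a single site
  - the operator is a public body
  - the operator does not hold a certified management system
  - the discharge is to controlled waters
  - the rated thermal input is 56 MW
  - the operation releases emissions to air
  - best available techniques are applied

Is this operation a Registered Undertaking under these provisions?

Under section 13: a baseline site report has been submitted? no; and the operation involves the combustion of waste? yes; and the operation handles listed hazardous substances? no. So the operation is not a Tier IV Activity.
Under section 3: the discharge is not to controlled waters? no; and a baseline site report has been submitted? no. So the operation is not an Assessable Activity.
Under section 8: Tier IV Activity (section 13)? no; and Assessable Activity (section 3)? no. So the operation is not a Standard Undertaking.
Under section 14: Standard Undertaking (section 8)? no; or the operator is a public body? yes. So the operation is an Authorised Undertaking.
Under section 7: the operation involves the combustion of waste? yes; and the operator is not a public body? no; and best available techniques are applied? yes. So the operation is not a Tier I Operation.
Under section 5: rated thermal input: 56 MW ≥ 92 MW? no; the discharge is to controlled waters? yes; Tier I Operation (section 7)? no — 1 of 3 hold (need ≥2) → not satisfied.
Under section 6: the operation does not involve the combustion of waste? no; best available techniques are not applied? no; the operator holds a certified management system? no — 0 of 3 hold (need ≥2) → not satisfied.
Under section 4: the operation is carried on across multiple sites? no; and the operation releases no emissions to air? no; and the operation handles listed hazardous substances? no. So the operation is not a Relevant Undertaking.
Under section 11: Critical Operation (section 5)? no; or Class-A Discharge (section 6)? no; or Relevant Undertaking (section 4)? no. So the operation is not a Scheduled Facility.
Under section 9: Authorised Undertaking (section 14)? yes; no baseline site report has been submitted? yes; not a Scheduled Facility (section 11)? yes — 3 of 3 hold (need ≥2) → satisfied.

Yes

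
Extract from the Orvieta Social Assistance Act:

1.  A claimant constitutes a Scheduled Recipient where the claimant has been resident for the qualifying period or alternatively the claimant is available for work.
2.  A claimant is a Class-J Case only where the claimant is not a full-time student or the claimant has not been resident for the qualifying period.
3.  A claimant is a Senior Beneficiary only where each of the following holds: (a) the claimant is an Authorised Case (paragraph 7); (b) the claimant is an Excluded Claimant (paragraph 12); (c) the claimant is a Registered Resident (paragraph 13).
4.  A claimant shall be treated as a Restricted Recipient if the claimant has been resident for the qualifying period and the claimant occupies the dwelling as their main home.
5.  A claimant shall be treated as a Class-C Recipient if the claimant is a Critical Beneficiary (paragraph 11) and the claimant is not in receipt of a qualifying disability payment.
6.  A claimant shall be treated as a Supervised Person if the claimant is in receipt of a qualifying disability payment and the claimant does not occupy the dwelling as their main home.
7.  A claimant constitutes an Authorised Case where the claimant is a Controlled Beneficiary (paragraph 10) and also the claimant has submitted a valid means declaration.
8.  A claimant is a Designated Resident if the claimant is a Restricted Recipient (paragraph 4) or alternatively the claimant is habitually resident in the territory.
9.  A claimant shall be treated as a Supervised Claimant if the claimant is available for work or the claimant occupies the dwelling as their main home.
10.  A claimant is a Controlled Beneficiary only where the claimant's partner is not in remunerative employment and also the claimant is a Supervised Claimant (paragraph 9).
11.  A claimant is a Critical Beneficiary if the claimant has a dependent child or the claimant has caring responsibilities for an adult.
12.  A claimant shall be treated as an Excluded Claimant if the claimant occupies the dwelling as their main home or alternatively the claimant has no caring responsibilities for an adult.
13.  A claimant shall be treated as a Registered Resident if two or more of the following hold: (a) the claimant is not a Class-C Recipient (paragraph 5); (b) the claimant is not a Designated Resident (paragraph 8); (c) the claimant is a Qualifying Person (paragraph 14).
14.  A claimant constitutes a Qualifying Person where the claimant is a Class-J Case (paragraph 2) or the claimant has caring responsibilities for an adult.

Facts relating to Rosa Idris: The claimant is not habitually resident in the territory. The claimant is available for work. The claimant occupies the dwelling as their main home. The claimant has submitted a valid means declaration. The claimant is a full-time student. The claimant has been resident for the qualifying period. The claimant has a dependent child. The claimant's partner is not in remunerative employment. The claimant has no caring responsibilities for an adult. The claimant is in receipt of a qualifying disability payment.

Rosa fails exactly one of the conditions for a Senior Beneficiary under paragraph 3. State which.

Registered Resident

Under paragraph 9: the claimant is available for work? yes; or the claimant occupies the dwelling as their main home? yes. So the claimant is a Supervised Claimant.
Under paragraph 10: the claimant's partner is not in remunerative employment? yes; and Supervised Claimant (paragraph 9)? yes. So the claimant is a Controlled Beneficiary.
Under paragraph 7: Controlled Beneficiary (paragraph 10)? yes; and the claimant has submitted a valid means declaration? yes. So the claimant is an Authorised Case.
Under paragraph 12: the claimant occupies the dwelling as their main home? yes; or the claimant has no caring responsibilities for an adult? yes. So the claimant is an Excluded Claimant.
Under paragraph 11: the claimant has a dependent child? yes; or the claimant has caring responsibilities for an adult? no. So the claimant is a Critical Beneficiary.
Under paragraph 5: Critical Beneficiary (paragraph 11)? yes; and the claimant is not in receipt of a qualifying disability payment? no. So the claimant is not a Class-C Recipient.
Under paragraph 4: the claimant has been resident for the qualifying period? yes; and the claimant occupies the dwelling as their main home? yes. So the claimant is a Restricted Recipient.
Under paragraph 8: Restricted Recipient (paragraph 4)? yes; or the claimant is habitually resident in the territory? no. So the claimant is a Designated Resident.
Under paragraph 2: the claimant is not a full-time student? no; or the claimant has not been resident for the qualifying period? no. So the claimant is not a Class-J Case.
Under paragraph 14: Class-J Case (paragraph 2)? no; or the claimant has caring responsibilities for an adult? no. So the claimant is not a Qualifying Person.
Under paragraph 13: not a Class-C Recipient (paragraph 5)? yes; not a Designated Resident (paragraph 8)? no; Qualifying Person (paragraph 14)? no — 1 of 3 hold (need ≥2) → not satisfied.
Under paragraph 3: Authorised Case (paragraph 7)? yes; and Excluded Claimant (paragraph 12)? yes; and Registered Resident (paragraph 13)? no. So the claimant is not a Senior Beneficiary.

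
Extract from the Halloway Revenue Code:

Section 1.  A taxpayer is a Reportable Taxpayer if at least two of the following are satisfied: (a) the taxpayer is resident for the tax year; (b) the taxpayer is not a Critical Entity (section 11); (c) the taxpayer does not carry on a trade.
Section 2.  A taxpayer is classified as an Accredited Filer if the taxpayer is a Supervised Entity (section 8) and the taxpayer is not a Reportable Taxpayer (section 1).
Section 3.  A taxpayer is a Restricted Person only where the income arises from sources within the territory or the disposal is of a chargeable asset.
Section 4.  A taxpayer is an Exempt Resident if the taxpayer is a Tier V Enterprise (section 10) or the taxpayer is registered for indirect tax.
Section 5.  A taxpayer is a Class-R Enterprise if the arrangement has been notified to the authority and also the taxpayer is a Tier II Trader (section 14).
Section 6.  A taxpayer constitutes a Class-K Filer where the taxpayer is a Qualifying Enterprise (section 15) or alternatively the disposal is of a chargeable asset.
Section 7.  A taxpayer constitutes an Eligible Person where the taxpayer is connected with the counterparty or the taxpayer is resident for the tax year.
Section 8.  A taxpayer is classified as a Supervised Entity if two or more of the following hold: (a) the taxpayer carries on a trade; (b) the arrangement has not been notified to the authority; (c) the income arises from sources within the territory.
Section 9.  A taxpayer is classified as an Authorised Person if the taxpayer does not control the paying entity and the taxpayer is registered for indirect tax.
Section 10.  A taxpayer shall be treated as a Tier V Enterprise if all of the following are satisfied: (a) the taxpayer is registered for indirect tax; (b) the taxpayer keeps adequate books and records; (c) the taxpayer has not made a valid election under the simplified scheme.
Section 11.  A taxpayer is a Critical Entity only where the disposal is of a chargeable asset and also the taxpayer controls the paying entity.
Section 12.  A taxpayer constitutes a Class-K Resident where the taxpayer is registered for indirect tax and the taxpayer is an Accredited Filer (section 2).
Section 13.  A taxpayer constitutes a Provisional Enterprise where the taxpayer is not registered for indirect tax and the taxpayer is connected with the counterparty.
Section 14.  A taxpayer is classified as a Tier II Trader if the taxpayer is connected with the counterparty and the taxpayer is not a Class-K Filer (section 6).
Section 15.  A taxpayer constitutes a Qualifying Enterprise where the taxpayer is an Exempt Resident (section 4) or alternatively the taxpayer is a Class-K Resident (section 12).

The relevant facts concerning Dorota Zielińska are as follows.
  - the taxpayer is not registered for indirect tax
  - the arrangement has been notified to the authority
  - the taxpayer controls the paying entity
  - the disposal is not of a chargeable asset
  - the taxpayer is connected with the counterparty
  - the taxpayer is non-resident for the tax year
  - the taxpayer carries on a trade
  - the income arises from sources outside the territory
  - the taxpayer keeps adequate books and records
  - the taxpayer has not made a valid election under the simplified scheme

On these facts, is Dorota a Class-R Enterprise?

section 10 — Tier V Enterprise: [the taxpayer is registered for indirect tax? no] AND [the taxpayer keeps adequate books and records? yes] AND [the taxpayer has not made a valid election under the simplified scheme? yes] → not satisfied.
section 4 — Exempt Resident: [Tier V Enterprise (section 10)? no] OR [the taxpayer is registered for indirect tax? no] → not satisfied.
section 8 — Supervised Entity: the taxpayer carries on a trade? yes; the arrangement has not been notified to the authority? no; the income arises from sources within the territory? no — 1 of 3 hold (need ≥2) → not satisfied.
section 11 — Critical Entity: [the disposal is of a chargeable asset? no] AND [the taxpayer controls the paying entity? yes] → not satisfied.
section 1 — Reportable Taxpayer: the taxpayer is resident for the tax year? no; not a Critical Entity (section 11)? yes; the taxpayer does not carry on a trade? no — 1 of 3 hold (need ≥2) → not satisfied.
section 2 — Accredited Filer: [Supervised Entity (section 8)? no] AND [not a Reportable Taxpayer (section 1)? yes] → not satisfied.
section 12 — Class-K Resident: [the taxpayer is registered for indirect tax? no] AND [Accredited Filer (section 2)? no] → not satisfied.
section 15 — Qualifying Enterprise: [Exempt Resident (section 4)? no] OR [Class-K Resident (section 12)? no] → not satisfied.
section 6 — Class-K Filer: [Qualifying Enterprise (section 15)? no] OR [the disposal is of a chargeable asset? no] → not satisfied.
section 14 — Tier II Trader: [the taxpayer is connected with the counterparty? yes] AND [not a Class-K Filer (section 6)? yes] → satisfied.
section 5 — Class-R Enterprise: [the arrangement has been notified to the authority? yes] AND [Tier II Trader (section 14)? yes] → satisfied.

Yes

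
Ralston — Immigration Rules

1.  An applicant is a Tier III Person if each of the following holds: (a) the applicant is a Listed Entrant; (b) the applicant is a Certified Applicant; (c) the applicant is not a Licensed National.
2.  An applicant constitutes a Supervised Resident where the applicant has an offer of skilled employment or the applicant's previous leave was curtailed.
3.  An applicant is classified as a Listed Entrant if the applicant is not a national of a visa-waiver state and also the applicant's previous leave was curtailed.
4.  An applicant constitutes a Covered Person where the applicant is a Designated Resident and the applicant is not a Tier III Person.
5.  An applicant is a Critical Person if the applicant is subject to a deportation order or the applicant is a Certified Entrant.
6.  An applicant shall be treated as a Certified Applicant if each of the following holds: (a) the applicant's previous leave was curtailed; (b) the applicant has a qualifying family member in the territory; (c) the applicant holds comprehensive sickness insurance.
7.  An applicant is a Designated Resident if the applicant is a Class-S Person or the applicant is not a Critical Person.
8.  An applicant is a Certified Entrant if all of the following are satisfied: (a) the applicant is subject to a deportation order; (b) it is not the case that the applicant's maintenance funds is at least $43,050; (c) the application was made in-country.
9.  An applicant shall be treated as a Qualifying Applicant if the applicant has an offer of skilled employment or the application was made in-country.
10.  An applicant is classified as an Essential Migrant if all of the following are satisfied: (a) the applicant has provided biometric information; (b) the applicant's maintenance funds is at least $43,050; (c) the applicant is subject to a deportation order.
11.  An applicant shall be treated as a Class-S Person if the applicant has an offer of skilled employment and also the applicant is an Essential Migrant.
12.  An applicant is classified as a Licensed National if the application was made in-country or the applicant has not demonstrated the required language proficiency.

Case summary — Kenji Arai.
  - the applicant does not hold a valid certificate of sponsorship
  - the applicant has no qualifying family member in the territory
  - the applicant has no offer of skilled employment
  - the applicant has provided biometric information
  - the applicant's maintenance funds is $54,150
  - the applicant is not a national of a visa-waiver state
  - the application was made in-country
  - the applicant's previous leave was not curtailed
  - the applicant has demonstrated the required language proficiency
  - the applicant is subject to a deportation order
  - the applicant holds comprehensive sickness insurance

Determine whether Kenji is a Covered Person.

No

paragraph 10 — Essential Migrant: [the applicant has provided biometric information? yes] AND [applicant's maintenance funds: $54,150 ≥ $43,050? yes] AND [the applicant is subject to a deportation order? yes] → satisfied.
paragraph 11 — Class-S Person: [the applicant has an offer of skilled employment? no] AND [Essential Migrant (paragraph 10)? yes] → not satisfied.
paragraph 8 — Certified Entrant: [the applicant is subject to a deportation order? yes] AND [applicant's maintenance funds: $54,150 ≥ $43,050? yes, so negated condition no] AND [the application was made in-country? yes] → not satisfied.
paragraph 5 — Critical Person: [the applicant is subject to a deportation order? yes] OR [Certified Entrant (paragraph 8)? no] → satisfied.
paragraph 7 — Designated Resident: [Class-S Person (paragraph 11)? no] OR [not a Critical Person (paragraph 5)? no] → not satisfied.
paragraph 3 — Listed Entrant: [the applicant is not a national of a visa-waiver state? yes] AND [the applicant's previous leave was curtailed? no] → not satisfied.
paragraph 6 — Certified Applicant: [the applicant's previous leave was curtailed? no] AND [the applicant has a qualifying family member in the territory? no] AND [the applicant holds comprehensive sickness insurance? yes] → not satisfied.
paragraph 12 — Licensed National: [the application was made in-country? yes] OR [the applicant has not demonstrated the required language proficiency? no] → satisfied.
paragraph 1 — Tier III Person: [Listed Entrant (paragraph 3)? no] AND [Certified Applicant (paragraph 6)? no] AND [not a Licensed National (paragraph 12)? no] → not satisfied.
paragraph 4 — Covered Person: [Designated Resident (paragraph 7)? no] AND [not a Tier III Person (paragraph 1)? yes] → not satisfied.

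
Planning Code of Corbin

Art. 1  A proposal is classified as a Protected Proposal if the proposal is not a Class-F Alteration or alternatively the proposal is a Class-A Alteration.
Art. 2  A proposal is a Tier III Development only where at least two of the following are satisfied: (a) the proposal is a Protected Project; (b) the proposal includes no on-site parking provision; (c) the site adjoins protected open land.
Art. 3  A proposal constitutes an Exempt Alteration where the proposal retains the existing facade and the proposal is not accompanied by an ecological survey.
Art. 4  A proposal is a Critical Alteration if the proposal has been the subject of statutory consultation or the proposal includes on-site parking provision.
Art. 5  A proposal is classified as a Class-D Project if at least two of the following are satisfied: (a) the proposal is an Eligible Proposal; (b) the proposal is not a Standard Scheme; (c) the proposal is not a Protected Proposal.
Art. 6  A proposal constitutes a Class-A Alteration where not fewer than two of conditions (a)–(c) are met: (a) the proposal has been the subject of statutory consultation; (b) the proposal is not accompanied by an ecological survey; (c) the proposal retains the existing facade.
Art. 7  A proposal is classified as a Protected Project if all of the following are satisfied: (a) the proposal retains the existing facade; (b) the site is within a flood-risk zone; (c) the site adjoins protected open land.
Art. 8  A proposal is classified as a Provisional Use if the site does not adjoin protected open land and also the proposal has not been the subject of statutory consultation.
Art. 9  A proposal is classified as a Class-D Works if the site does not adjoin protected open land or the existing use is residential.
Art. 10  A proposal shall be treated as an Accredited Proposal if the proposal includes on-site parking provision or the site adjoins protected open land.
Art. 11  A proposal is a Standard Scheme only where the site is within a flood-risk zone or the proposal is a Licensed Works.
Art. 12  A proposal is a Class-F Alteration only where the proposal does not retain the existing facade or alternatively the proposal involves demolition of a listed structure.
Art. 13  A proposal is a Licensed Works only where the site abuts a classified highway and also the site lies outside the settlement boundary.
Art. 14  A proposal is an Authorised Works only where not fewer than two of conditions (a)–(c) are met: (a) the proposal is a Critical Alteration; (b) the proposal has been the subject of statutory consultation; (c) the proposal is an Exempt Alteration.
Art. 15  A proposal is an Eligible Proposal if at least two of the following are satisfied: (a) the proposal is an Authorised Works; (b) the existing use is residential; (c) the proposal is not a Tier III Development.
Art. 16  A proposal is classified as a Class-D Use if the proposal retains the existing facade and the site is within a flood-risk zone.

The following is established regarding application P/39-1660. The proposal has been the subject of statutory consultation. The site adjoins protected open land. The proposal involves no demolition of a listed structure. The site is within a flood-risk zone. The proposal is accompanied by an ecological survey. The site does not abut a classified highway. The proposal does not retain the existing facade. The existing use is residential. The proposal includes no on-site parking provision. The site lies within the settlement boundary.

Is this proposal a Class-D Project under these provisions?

Yes

article 4 — Critical Alteration: [the proposal has been the subject of statutory consultation? yes] OR [the proposal includes on-site parking provision? no] → satisfied.
article 3 — Exempt Alteration: [the proposal retains the existing facade? no] AND [the proposal is not accompanied by an ecological survey? no] → not satisfied.
article 14 — Authorised Works: Critical Alteration (article 4)? yes; the proposal has been the subject of statutory consultation? yes; Exempt Alteration (article 3)? no — 2 of 3 hold (need ≥2) → satisfied.
article 7 — Protected Project: [the proposal retains the existing facade? no] AND [the site is within a flood-risk zone? yes] AND [the site adjoins protected open land? yes] → not satisfied.
article 2 — Tier III Development: Protected Project (article 7)? no; the proposal includes no on-site parking provision? yes; the site adjoins protected open land? yes — 2 of 3 hold (need ≥2) → satisfied.
article 15 — Eligible Proposal: Authorised Works (article 14)? yes; the existing use is residential? yes; not a Tier III Development (article 2)? no — 2 of 3 hold (need ≥2) → satisfied.
article 13 — Licensed Works: [the site abuts a classified highway? no] AND [the site lies outside the settlement boundary? no] → not satisfied.
article 11 — Standard Scheme: [the site is within a flood-risk zone? yes] OR [Licensed Works (article 13)? no] → satisfied.
article 12 — Class-F Alteration: [the proposal does not retain the existing facade? yes] OR [the proposal involves demolition of a listed structure? no] → satisfied.
article 6 — Class-A Alteration: the proposal has been the subject of statutory consultation? yes; the proposal is not accompanied by an ecological survey? no; the proposal retains the existing facade? no — 1 of 3 hold (need ≥2) → not satisfied.
article 1 — Protected Proposal: [not a Class-F Alteration (article 12)? no] OR [Class-A Alteration (article 6)? no] → not satisfied.
article 5 — Class-D Project: Eligible Proposal (article 15)? yes; not a Standard Scheme (article 11)? no; not a Protected Proposal (article 1)? yes — 2 of 3 hold (need ≥2) → satisfied.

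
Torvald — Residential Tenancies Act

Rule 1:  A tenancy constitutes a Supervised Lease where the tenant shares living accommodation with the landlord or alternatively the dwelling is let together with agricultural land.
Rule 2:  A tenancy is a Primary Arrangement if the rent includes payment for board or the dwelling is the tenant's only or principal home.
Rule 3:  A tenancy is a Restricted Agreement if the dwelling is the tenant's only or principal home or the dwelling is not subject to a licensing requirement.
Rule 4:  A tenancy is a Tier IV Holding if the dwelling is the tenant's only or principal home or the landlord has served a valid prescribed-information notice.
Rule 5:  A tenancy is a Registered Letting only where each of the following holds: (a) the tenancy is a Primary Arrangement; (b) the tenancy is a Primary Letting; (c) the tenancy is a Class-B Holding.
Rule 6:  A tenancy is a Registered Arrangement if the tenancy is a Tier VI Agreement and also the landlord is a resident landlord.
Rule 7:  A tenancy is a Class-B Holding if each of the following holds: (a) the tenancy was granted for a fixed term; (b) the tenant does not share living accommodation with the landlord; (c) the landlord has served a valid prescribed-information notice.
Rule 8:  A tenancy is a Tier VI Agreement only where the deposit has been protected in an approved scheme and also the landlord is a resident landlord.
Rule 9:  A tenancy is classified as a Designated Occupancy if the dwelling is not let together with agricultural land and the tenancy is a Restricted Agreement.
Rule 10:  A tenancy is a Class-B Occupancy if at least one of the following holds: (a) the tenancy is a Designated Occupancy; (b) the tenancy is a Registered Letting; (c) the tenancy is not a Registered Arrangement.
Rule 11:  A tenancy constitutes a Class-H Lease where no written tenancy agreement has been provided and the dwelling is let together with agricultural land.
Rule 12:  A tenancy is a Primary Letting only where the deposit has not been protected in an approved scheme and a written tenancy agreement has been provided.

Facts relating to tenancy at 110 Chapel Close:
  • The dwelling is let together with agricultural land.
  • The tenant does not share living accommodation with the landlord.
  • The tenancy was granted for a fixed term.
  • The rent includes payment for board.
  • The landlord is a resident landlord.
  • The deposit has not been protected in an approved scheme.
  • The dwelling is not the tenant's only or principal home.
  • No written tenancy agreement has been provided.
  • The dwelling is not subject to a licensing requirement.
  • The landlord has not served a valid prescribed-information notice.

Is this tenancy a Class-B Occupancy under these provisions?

Yes

rule 3 — Restricted Agreement: [the dwelling is the tenant's only or principal home? no] OR [the dwelling is not subject to a licensing requirement? yes] → satisfied.
rule 9 — Designated Occupancy: [the dwelling is not let together with agricultural land? no] AND [Restricted Agreement (rule 3)? yes] → not satisfied.
rule 2 — Primary Arrangement: [the rent includes payment for board? yes] OR [the dwelling is the tenant's only or principal home? no] → satisfied.
rule 12 — Primary Letting: [the deposit has not been protected in an approved scheme? yes] AND [a written tenancy agreement has been provided? no] → not satisfied.
rule 7 — Class-B Holding: [the tenancy was granted for a fixed term? yes] AND [the tenant does not share living accommodation with the landlord? yes] AND [the landlord has served a valid prescribed-information notice? no] → not satisfied.
rule 5 — Registered Letting: [Primary Arrangement (rule 2)? yes] AND [Primary Letting (rule 12)? no] AND [Class-B Holding (rule 7)? no] → not satisfied.
rule 8 — Tier VI Agreement: [the deposit has been protected in an approved scheme? no] AND [the landlord is a resident landlord? yes] → not satisfied.
rule 6 — Registered Arrangement: [Tier VI Agreement (rule 8)? no] AND [the landlord is a resident landlord? yes] → not satisfied.
rule 10 — Class-B Occupancy: [Designated Occupancy (rule 9)? no] OR [Registered Letting (rule 5)? no] OR [not a Registered Arrangement (rule 6)? yes] → satisfied.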